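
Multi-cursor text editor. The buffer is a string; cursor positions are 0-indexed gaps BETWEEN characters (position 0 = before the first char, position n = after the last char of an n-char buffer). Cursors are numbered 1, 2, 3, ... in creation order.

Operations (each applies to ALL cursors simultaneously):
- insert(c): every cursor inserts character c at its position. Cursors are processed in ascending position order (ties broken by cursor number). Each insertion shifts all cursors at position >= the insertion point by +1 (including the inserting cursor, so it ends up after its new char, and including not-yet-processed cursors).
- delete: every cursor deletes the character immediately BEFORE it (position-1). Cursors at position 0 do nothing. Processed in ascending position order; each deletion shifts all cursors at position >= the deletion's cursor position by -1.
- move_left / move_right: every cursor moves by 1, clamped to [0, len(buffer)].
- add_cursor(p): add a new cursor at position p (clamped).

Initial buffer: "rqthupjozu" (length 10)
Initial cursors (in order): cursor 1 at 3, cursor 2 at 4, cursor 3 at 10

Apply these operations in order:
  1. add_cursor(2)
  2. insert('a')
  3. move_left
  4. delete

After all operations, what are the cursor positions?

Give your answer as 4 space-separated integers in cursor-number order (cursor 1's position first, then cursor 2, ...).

After op 1 (add_cursor(2)): buffer="rqthupjozu" (len 10), cursors c4@2 c1@3 c2@4 c3@10, authorship ..........
After op 2 (insert('a')): buffer="rqatahaupjozua" (len 14), cursors c4@3 c1@5 c2@7 c3@14, authorship ..4.1.2......3
After op 3 (move_left): buffer="rqatahaupjozua" (len 14), cursors c4@2 c1@4 c2@6 c3@13, authorship ..4.1.2......3
After op 4 (delete): buffer="raaaupjoza" (len 10), cursors c4@1 c1@2 c2@3 c3@9, authorship .412.....3

Answer: 2 3 9 1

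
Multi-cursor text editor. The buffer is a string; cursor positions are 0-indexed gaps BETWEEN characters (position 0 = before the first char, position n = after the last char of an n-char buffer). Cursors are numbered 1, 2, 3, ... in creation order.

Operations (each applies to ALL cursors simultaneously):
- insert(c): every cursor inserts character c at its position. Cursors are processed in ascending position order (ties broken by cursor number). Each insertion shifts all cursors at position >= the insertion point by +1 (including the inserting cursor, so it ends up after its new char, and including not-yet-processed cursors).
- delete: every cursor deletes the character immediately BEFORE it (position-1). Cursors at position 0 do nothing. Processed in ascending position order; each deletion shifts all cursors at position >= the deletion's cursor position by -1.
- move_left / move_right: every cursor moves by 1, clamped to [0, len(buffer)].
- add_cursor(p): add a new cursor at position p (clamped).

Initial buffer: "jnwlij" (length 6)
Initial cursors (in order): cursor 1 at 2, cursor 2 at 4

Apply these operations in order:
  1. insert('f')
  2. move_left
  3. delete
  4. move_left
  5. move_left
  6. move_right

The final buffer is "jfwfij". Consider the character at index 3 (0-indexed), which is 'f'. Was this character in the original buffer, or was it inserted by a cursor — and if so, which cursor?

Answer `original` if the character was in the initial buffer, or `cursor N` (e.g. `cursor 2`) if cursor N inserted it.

After op 1 (insert('f')): buffer="jnfwlfij" (len 8), cursors c1@3 c2@6, authorship ..1..2..
After op 2 (move_left): buffer="jnfwlfij" (len 8), cursors c1@2 c2@5, authorship ..1..2..
After op 3 (delete): buffer="jfwfij" (len 6), cursors c1@1 c2@3, authorship .1.2..
After op 4 (move_left): buffer="jfwfij" (len 6), cursors c1@0 c2@2, authorship .1.2..
After op 5 (move_left): buffer="jfwfij" (len 6), cursors c1@0 c2@1, authorship .1.2..
After op 6 (move_right): buffer="jfwfij" (len 6), cursors c1@1 c2@2, authorship .1.2..
Authorship (.=original, N=cursor N): . 1 . 2 . .
Index 3: author = 2

Answer: cursor 2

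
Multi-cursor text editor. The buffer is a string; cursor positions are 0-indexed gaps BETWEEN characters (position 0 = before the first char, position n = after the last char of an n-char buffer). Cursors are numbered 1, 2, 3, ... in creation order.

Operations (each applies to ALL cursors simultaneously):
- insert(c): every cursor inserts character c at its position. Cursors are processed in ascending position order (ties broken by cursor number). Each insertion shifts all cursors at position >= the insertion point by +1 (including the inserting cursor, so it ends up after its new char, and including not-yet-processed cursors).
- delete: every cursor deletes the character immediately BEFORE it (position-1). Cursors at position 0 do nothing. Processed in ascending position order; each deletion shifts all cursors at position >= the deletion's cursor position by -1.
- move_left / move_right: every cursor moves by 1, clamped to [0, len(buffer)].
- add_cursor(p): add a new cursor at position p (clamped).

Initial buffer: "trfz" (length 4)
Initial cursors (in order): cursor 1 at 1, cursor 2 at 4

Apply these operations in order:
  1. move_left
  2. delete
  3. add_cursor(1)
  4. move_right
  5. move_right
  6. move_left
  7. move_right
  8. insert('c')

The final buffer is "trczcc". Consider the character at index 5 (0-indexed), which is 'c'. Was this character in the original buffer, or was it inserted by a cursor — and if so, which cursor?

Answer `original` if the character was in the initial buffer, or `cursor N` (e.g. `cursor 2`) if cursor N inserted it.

Answer: cursor 3

Derivation:
After op 1 (move_left): buffer="trfz" (len 4), cursors c1@0 c2@3, authorship ....
After op 2 (delete): buffer="trz" (len 3), cursors c1@0 c2@2, authorship ...
After op 3 (add_cursor(1)): buffer="trz" (len 3), cursors c1@0 c3@1 c2@2, authorship ...
After op 4 (move_right): buffer="trz" (len 3), cursors c1@1 c3@2 c2@3, authorship ...
After op 5 (move_right): buffer="trz" (len 3), cursors c1@2 c2@3 c3@3, authorship ...
After op 6 (move_left): buffer="trz" (len 3), cursors c1@1 c2@2 c3@2, authorship ...
After op 7 (move_right): buffer="trz" (len 3), cursors c1@2 c2@3 c3@3, authorship ...
After op 8 (insert('c')): buffer="trczcc" (len 6), cursors c1@3 c2@6 c3@6, authorship ..1.23
Authorship (.=original, N=cursor N): . . 1 . 2 3
Index 5: author = 3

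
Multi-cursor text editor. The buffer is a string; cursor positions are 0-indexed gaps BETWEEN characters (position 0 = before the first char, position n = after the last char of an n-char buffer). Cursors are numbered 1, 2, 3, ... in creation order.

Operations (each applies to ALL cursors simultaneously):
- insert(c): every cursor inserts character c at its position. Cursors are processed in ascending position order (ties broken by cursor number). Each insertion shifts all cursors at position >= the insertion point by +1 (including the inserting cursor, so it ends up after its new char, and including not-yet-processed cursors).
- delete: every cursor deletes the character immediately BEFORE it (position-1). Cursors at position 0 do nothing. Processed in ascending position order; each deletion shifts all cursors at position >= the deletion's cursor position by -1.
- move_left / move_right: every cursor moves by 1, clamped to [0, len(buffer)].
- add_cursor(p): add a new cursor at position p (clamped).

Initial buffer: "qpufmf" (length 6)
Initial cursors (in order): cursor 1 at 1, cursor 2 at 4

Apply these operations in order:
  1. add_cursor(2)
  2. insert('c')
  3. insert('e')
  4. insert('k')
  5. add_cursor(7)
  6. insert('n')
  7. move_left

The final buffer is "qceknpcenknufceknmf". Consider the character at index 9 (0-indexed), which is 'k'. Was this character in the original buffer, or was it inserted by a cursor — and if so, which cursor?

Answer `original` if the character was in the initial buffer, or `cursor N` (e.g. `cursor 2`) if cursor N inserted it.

After op 1 (add_cursor(2)): buffer="qpufmf" (len 6), cursors c1@1 c3@2 c2@4, authorship ......
After op 2 (insert('c')): buffer="qcpcufcmf" (len 9), cursors c1@2 c3@4 c2@7, authorship .1.3..2..
After op 3 (insert('e')): buffer="qcepceufcemf" (len 12), cursors c1@3 c3@6 c2@10, authorship .11.33..22..
After op 4 (insert('k')): buffer="qcekpcekufcekmf" (len 15), cursors c1@4 c3@8 c2@13, authorship .111.333..222..
After op 5 (add_cursor(7)): buffer="qcekpcekufcekmf" (len 15), cursors c1@4 c4@7 c3@8 c2@13, authorship .111.333..222..
After op 6 (insert('n')): buffer="qceknpcenknufceknmf" (len 19), cursors c1@5 c4@9 c3@11 c2@17, authorship .1111.33433..2222..
After op 7 (move_left): buffer="qceknpcenknufceknmf" (len 19), cursors c1@4 c4@8 c3@10 c2@16, authorship .1111.33433..2222..
Authorship (.=original, N=cursor N): . 1 1 1 1 . 3 3 4 3 3 . . 2 2 2 2 . .
Index 9: author = 3

Answer: cursor 3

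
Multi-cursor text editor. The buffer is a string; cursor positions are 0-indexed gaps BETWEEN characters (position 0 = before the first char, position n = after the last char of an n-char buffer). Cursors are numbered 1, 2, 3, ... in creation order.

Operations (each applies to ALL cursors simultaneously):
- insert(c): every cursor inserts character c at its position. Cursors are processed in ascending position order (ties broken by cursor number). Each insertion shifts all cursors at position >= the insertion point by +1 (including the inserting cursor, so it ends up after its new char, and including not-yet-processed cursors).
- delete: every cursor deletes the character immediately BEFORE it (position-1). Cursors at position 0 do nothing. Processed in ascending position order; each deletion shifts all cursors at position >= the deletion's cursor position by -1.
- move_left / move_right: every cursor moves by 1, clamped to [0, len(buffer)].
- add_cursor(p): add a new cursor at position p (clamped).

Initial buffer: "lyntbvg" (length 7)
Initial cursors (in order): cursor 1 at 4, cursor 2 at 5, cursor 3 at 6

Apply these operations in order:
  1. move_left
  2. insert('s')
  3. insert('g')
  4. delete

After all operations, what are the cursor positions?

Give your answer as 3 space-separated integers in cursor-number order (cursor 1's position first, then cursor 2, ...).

Answer: 4 6 8

Derivation:
After op 1 (move_left): buffer="lyntbvg" (len 7), cursors c1@3 c2@4 c3@5, authorship .......
After op 2 (insert('s')): buffer="lynstsbsvg" (len 10), cursors c1@4 c2@6 c3@8, authorship ...1.2.3..
After op 3 (insert('g')): buffer="lynsgtsgbsgvg" (len 13), cursors c1@5 c2@8 c3@11, authorship ...11.22.33..
After op 4 (delete): buffer="lynstsbsvg" (len 10), cursors c1@4 c2@6 c3@8, authorship ...1.2.3..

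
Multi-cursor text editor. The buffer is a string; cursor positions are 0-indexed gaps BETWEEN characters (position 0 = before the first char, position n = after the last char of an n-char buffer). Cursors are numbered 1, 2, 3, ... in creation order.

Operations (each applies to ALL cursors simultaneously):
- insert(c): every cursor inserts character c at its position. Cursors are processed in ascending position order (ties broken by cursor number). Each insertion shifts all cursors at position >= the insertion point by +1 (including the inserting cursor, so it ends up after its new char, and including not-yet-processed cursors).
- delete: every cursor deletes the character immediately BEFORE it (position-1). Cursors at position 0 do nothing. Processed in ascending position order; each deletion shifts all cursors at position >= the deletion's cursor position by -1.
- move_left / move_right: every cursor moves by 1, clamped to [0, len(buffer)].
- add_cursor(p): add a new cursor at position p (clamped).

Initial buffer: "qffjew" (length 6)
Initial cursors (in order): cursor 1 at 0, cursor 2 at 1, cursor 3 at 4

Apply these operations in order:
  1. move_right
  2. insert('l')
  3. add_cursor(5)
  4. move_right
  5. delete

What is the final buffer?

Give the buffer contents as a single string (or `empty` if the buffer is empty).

Answer: qllel

Derivation:
After op 1 (move_right): buffer="qffjew" (len 6), cursors c1@1 c2@2 c3@5, authorship ......
After op 2 (insert('l')): buffer="qlflfjelw" (len 9), cursors c1@2 c2@4 c3@8, authorship .1.2...3.
After op 3 (add_cursor(5)): buffer="qlflfjelw" (len 9), cursors c1@2 c2@4 c4@5 c3@8, authorship .1.2...3.
After op 4 (move_right): buffer="qlflfjelw" (len 9), cursors c1@3 c2@5 c4@6 c3@9, authorship .1.2...3.
After op 5 (delete): buffer="qllel" (len 5), cursors c1@2 c2@3 c4@3 c3@5, authorship .12.3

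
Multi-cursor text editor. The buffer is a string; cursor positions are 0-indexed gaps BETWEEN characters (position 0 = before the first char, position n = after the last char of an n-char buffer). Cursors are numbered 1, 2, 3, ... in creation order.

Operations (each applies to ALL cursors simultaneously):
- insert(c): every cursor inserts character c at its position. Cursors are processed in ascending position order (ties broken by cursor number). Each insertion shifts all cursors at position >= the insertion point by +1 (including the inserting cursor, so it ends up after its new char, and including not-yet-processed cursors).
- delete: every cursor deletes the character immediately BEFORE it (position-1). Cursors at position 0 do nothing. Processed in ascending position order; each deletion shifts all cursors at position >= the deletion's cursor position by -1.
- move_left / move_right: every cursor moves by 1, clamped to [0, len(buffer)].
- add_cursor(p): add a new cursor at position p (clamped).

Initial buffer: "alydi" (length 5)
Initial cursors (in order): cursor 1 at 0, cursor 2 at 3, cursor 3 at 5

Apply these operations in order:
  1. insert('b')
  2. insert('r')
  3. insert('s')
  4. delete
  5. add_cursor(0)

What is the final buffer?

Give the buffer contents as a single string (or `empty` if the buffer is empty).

After op 1 (insert('b')): buffer="balybdib" (len 8), cursors c1@1 c2@5 c3@8, authorship 1...2..3
After op 2 (insert('r')): buffer="bralybrdibr" (len 11), cursors c1@2 c2@7 c3@11, authorship 11...22..33
After op 3 (insert('s')): buffer="brsalybrsdibrs" (len 14), cursors c1@3 c2@9 c3@14, authorship 111...222..333
After op 4 (delete): buffer="bralybrdibr" (len 11), cursors c1@2 c2@7 c3@11, authorship 11...22..33
After op 5 (add_cursor(0)): buffer="bralybrdibr" (len 11), cursors c4@0 c1@2 c2@7 c3@11, authorship 11...22..33

Answer: bralybrdibr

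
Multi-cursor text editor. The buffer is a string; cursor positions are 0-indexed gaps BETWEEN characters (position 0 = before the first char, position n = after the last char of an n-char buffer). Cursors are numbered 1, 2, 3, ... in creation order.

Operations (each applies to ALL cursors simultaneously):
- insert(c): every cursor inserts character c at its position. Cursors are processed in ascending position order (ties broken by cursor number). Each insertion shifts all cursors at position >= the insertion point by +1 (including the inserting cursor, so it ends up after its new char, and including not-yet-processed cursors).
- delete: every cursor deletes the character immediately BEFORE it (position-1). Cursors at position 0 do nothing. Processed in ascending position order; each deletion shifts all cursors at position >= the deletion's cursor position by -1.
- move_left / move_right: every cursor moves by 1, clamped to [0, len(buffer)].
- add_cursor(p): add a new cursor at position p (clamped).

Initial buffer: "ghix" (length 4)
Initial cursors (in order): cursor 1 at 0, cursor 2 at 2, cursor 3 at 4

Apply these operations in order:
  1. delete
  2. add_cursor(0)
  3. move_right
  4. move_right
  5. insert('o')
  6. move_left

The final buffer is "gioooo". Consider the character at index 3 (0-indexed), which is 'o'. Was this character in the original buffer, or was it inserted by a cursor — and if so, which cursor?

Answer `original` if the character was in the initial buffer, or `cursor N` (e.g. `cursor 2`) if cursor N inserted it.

Answer: cursor 2

Derivation:
After op 1 (delete): buffer="gi" (len 2), cursors c1@0 c2@1 c3@2, authorship ..
After op 2 (add_cursor(0)): buffer="gi" (len 2), cursors c1@0 c4@0 c2@1 c3@2, authorship ..
After op 3 (move_right): buffer="gi" (len 2), cursors c1@1 c4@1 c2@2 c3@2, authorship ..
After op 4 (move_right): buffer="gi" (len 2), cursors c1@2 c2@2 c3@2 c4@2, authorship ..
After op 5 (insert('o')): buffer="gioooo" (len 6), cursors c1@6 c2@6 c3@6 c4@6, authorship ..1234
After op 6 (move_left): buffer="gioooo" (len 6), cursors c1@5 c2@5 c3@5 c4@5, authorship ..1234
Authorship (.=original, N=cursor N): . . 1 2 3 4
Index 3: author = 2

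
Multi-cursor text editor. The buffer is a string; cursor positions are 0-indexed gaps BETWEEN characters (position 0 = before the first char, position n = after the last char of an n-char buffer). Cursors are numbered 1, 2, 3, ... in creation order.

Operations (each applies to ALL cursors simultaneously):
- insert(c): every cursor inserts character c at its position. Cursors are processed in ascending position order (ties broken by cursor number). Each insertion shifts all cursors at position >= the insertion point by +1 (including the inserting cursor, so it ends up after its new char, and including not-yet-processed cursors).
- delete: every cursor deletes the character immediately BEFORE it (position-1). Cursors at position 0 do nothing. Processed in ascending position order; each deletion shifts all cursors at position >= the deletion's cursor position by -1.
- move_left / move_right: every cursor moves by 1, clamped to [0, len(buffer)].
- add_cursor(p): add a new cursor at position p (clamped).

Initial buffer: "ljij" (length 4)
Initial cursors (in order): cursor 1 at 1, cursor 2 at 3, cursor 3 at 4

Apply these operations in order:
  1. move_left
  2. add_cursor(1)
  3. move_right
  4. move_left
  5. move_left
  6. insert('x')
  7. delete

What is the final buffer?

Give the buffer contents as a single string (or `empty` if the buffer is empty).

After op 1 (move_left): buffer="ljij" (len 4), cursors c1@0 c2@2 c3@3, authorship ....
After op 2 (add_cursor(1)): buffer="ljij" (len 4), cursors c1@0 c4@1 c2@2 c3@3, authorship ....
After op 3 (move_right): buffer="ljij" (len 4), cursors c1@1 c4@2 c2@3 c3@4, authorship ....
After op 4 (move_left): buffer="ljij" (len 4), cursors c1@0 c4@1 c2@2 c3@3, authorship ....
After op 5 (move_left): buffer="ljij" (len 4), cursors c1@0 c4@0 c2@1 c3@2, authorship ....
After op 6 (insert('x')): buffer="xxlxjxij" (len 8), cursors c1@2 c4@2 c2@4 c3@6, authorship 14.2.3..
After op 7 (delete): buffer="ljij" (len 4), cursors c1@0 c4@0 c2@1 c3@2, authorship ....

Answer: ljij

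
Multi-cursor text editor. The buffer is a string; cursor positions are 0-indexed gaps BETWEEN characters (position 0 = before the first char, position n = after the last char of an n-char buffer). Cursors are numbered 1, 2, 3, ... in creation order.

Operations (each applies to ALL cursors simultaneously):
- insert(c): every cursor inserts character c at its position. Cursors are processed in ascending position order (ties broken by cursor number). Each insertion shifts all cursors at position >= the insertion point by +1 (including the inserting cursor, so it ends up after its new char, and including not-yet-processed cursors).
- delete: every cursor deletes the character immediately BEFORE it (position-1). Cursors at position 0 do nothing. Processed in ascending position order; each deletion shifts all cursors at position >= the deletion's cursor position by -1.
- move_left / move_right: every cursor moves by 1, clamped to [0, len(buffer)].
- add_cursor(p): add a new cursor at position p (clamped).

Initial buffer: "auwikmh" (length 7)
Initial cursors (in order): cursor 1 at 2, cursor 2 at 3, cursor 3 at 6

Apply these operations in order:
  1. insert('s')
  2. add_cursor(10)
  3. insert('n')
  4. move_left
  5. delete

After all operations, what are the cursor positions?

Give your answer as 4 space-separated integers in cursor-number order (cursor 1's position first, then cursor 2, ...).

After op 1 (insert('s')): buffer="auswsikmsh" (len 10), cursors c1@3 c2@5 c3@9, authorship ..1.2...3.
After op 2 (add_cursor(10)): buffer="auswsikmsh" (len 10), cursors c1@3 c2@5 c3@9 c4@10, authorship ..1.2...3.
After op 3 (insert('n')): buffer="ausnwsnikmsnhn" (len 14), cursors c1@4 c2@7 c3@12 c4@14, authorship ..11.22...33.4
After op 4 (move_left): buffer="ausnwsnikmsnhn" (len 14), cursors c1@3 c2@6 c3@11 c4@13, authorship ..11.22...33.4
After op 5 (delete): buffer="aunwnikmnn" (len 10), cursors c1@2 c2@4 c3@8 c4@9, authorship ..1.2...34

Answer: 2 4 8 9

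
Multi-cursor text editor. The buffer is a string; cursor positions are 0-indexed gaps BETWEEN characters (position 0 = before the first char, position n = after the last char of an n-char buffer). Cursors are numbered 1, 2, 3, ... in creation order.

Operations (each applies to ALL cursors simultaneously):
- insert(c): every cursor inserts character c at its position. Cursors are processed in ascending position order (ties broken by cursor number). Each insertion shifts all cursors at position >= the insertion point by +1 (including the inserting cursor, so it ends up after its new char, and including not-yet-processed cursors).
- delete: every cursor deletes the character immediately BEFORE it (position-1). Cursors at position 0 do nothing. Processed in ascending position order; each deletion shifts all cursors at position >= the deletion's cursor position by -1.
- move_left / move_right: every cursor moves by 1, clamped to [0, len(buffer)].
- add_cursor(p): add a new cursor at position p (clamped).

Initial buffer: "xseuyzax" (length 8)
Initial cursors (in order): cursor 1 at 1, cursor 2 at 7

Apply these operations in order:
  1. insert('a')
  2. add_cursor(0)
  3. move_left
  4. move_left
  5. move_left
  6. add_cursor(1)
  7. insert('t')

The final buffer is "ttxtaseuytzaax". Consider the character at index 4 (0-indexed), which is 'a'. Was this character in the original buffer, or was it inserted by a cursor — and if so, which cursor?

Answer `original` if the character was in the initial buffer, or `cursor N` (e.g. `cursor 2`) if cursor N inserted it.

Answer: cursor 1

Derivation:
After op 1 (insert('a')): buffer="xaseuyzaax" (len 10), cursors c1@2 c2@9, authorship .1......2.
After op 2 (add_cursor(0)): buffer="xaseuyzaax" (len 10), cursors c3@0 c1@2 c2@9, authorship .1......2.
After op 3 (move_left): buffer="xaseuyzaax" (len 10), cursors c3@0 c1@1 c2@8, authorship .1......2.
After op 4 (move_left): buffer="xaseuyzaax" (len 10), cursors c1@0 c3@0 c2@7, authorship .1......2.
After op 5 (move_left): buffer="xaseuyzaax" (len 10), cursors c1@0 c3@0 c2@6, authorship .1......2.
After op 6 (add_cursor(1)): buffer="xaseuyzaax" (len 10), cursors c1@0 c3@0 c4@1 c2@6, authorship .1......2.
After op 7 (insert('t')): buffer="ttxtaseuytzaax" (len 14), cursors c1@2 c3@2 c4@4 c2@10, authorship 13.41....2..2.
Authorship (.=original, N=cursor N): 1 3 . 4 1 . . . . 2 . . 2 .
Index 4: author = 1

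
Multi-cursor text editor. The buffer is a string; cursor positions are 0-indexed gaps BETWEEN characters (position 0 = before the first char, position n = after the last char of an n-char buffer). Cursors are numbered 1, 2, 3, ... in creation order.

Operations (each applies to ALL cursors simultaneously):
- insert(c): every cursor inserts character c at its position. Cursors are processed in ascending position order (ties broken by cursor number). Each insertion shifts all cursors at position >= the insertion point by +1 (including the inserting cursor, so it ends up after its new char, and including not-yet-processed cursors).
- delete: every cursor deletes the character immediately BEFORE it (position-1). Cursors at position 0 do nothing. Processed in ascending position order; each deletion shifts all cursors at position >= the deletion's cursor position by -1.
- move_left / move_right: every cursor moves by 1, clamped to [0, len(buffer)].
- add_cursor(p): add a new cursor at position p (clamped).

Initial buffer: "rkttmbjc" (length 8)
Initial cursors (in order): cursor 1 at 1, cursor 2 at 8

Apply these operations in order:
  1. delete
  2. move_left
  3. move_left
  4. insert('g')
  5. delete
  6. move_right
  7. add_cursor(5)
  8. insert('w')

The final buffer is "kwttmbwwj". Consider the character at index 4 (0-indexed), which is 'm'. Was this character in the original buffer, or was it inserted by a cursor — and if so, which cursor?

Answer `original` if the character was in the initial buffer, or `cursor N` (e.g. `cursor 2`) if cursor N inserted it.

After op 1 (delete): buffer="kttmbj" (len 6), cursors c1@0 c2@6, authorship ......
After op 2 (move_left): buffer="kttmbj" (len 6), cursors c1@0 c2@5, authorship ......
After op 3 (move_left): buffer="kttmbj" (len 6), cursors c1@0 c2@4, authorship ......
After op 4 (insert('g')): buffer="gkttmgbj" (len 8), cursors c1@1 c2@6, authorship 1....2..
After op 5 (delete): buffer="kttmbj" (len 6), cursors c1@0 c2@4, authorship ......
After op 6 (move_right): buffer="kttmbj" (len 6), cursors c1@1 c2@5, authorship ......
After op 7 (add_cursor(5)): buffer="kttmbj" (len 6), cursors c1@1 c2@5 c3@5, authorship ......
After op 8 (insert('w')): buffer="kwttmbwwj" (len 9), cursors c1@2 c2@8 c3@8, authorship .1....23.
Authorship (.=original, N=cursor N): . 1 . . . . 2 3 .
Index 4: author = original

Answer: original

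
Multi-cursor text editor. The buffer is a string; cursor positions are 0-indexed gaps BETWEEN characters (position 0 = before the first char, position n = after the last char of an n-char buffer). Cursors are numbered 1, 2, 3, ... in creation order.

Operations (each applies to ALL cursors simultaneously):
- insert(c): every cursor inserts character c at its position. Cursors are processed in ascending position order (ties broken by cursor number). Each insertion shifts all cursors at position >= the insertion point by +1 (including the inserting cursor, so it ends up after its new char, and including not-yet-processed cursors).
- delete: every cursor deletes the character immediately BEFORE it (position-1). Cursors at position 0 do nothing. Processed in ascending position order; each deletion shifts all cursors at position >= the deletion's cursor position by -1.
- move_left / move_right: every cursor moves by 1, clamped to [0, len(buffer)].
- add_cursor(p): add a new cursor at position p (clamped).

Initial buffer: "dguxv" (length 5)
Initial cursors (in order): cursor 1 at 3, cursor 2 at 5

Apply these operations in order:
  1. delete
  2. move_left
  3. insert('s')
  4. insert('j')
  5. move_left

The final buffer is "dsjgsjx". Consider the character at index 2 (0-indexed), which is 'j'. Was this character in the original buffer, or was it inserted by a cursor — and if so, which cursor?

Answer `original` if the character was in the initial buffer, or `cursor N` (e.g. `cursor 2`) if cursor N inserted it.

Answer: cursor 1

Derivation:
After op 1 (delete): buffer="dgx" (len 3), cursors c1@2 c2@3, authorship ...
After op 2 (move_left): buffer="dgx" (len 3), cursors c1@1 c2@2, authorship ...
After op 3 (insert('s')): buffer="dsgsx" (len 5), cursors c1@2 c2@4, authorship .1.2.
After op 4 (insert('j')): buffer="dsjgsjx" (len 7), cursors c1@3 c2@6, authorship .11.22.
After op 5 (move_left): buffer="dsjgsjx" (len 7), cursors c1@2 c2@5, authorship .11.22.
Authorship (.=original, N=cursor N): . 1 1 . 2 2 .
Index 2: author = 1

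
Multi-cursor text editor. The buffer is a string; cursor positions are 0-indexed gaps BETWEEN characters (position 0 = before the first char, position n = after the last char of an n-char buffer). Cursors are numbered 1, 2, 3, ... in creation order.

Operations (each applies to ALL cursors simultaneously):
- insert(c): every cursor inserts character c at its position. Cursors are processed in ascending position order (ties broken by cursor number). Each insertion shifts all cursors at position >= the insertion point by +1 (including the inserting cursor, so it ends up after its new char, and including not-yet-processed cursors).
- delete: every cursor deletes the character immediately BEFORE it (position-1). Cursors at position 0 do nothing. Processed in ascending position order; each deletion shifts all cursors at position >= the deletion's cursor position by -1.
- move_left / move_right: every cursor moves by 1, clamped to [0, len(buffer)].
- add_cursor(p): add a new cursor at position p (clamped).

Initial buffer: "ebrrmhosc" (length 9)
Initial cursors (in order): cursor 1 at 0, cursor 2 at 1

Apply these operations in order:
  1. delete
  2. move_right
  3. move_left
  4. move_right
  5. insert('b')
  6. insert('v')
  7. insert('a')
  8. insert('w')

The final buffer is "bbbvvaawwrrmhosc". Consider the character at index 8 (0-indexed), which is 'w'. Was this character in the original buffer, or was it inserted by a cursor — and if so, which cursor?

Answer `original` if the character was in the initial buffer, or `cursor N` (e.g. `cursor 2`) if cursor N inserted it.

Answer: cursor 2

Derivation:
After op 1 (delete): buffer="brrmhosc" (len 8), cursors c1@0 c2@0, authorship ........
After op 2 (move_right): buffer="brrmhosc" (len 8), cursors c1@1 c2@1, authorship ........
After op 3 (move_left): buffer="brrmhosc" (len 8), cursors c1@0 c2@0, authorship ........
After op 4 (move_right): buffer="brrmhosc" (len 8), cursors c1@1 c2@1, authorship ........
After op 5 (insert('b')): buffer="bbbrrmhosc" (len 10), cursors c1@3 c2@3, authorship .12.......
After op 6 (insert('v')): buffer="bbbvvrrmhosc" (len 12), cursors c1@5 c2@5, authorship .1212.......
After op 7 (insert('a')): buffer="bbbvvaarrmhosc" (len 14), cursors c1@7 c2@7, authorship .121212.......
After op 8 (insert('w')): buffer="bbbvvaawwrrmhosc" (len 16), cursors c1@9 c2@9, authorship .12121212.......
Authorship (.=original, N=cursor N): . 1 2 1 2 1 2 1 2 . . . . . . .
Index 8: author = 2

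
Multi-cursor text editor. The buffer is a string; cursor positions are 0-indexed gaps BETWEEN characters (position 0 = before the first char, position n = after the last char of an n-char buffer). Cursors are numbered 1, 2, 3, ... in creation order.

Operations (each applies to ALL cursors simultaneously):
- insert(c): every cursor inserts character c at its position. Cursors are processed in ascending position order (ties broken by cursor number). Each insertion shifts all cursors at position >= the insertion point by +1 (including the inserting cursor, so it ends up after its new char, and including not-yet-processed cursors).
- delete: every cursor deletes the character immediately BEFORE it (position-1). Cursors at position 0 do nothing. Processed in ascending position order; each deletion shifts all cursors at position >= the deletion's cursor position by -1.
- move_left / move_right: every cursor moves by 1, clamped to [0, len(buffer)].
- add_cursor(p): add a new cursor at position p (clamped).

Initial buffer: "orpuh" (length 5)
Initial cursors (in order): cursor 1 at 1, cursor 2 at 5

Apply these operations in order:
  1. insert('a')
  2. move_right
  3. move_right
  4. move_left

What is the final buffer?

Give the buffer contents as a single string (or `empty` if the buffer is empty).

After op 1 (insert('a')): buffer="oarpuha" (len 7), cursors c1@2 c2@7, authorship .1....2
After op 2 (move_right): buffer="oarpuha" (len 7), cursors c1@3 c2@7, authorship .1....2
After op 3 (move_right): buffer="oarpuha" (len 7), cursors c1@4 c2@7, authorship .1....2
After op 4 (move_left): buffer="oarpuha" (len 7), cursors c1@3 c2@6, authorship .1....2

Answer: oarpuha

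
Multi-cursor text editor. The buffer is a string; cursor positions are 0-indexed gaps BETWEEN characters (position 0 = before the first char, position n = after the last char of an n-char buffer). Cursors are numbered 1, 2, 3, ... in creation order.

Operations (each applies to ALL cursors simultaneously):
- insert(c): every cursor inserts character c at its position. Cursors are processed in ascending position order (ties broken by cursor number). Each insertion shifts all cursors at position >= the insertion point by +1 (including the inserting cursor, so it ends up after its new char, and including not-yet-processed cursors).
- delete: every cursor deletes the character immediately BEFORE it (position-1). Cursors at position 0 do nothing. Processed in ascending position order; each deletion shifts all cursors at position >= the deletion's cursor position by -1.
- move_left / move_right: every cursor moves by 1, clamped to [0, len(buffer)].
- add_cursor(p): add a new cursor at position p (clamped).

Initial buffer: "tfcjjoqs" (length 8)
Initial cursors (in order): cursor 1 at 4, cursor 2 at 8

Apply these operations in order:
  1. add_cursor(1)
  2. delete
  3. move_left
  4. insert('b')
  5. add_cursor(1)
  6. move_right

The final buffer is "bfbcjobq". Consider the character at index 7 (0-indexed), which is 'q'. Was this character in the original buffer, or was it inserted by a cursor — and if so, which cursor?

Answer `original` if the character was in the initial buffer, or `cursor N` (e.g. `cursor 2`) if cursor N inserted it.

Answer: original

Derivation:
After op 1 (add_cursor(1)): buffer="tfcjjoqs" (len 8), cursors c3@1 c1@4 c2@8, authorship ........
After op 2 (delete): buffer="fcjoq" (len 5), cursors c3@0 c1@2 c2@5, authorship .....
After op 3 (move_left): buffer="fcjoq" (len 5), cursors c3@0 c1@1 c2@4, authorship .....
After op 4 (insert('b')): buffer="bfbcjobq" (len 8), cursors c3@1 c1@3 c2@7, authorship 3.1...2.
After op 5 (add_cursor(1)): buffer="bfbcjobq" (len 8), cursors c3@1 c4@1 c1@3 c2@7, authorship 3.1...2.
After op 6 (move_right): buffer="bfbcjobq" (len 8), cursors c3@2 c4@2 c1@4 c2@8, authorship 3.1...2.
Authorship (.=original, N=cursor N): 3 . 1 . . . 2 .
Index 7: author = original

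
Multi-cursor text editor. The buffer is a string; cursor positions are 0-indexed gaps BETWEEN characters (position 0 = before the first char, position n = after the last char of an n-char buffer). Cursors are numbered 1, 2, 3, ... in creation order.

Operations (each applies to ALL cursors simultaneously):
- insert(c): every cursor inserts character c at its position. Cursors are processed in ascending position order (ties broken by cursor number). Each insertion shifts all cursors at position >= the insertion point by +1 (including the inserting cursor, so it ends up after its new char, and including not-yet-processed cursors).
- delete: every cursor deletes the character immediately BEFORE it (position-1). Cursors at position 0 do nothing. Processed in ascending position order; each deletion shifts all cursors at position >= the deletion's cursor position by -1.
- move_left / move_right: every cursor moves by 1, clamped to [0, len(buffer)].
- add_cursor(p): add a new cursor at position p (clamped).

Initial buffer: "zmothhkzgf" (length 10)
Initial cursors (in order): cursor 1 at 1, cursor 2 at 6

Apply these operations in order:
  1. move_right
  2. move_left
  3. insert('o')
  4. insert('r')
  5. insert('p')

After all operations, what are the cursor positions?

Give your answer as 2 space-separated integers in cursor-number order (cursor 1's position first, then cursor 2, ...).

After op 1 (move_right): buffer="zmothhkzgf" (len 10), cursors c1@2 c2@7, authorship ..........
After op 2 (move_left): buffer="zmothhkzgf" (len 10), cursors c1@1 c2@6, authorship ..........
After op 3 (insert('o')): buffer="zomothhokzgf" (len 12), cursors c1@2 c2@8, authorship .1.....2....
After op 4 (insert('r')): buffer="zormothhorkzgf" (len 14), cursors c1@3 c2@10, authorship .11.....22....
After op 5 (insert('p')): buffer="zorpmothhorpkzgf" (len 16), cursors c1@4 c2@12, authorship .111.....222....

Answer: 4 12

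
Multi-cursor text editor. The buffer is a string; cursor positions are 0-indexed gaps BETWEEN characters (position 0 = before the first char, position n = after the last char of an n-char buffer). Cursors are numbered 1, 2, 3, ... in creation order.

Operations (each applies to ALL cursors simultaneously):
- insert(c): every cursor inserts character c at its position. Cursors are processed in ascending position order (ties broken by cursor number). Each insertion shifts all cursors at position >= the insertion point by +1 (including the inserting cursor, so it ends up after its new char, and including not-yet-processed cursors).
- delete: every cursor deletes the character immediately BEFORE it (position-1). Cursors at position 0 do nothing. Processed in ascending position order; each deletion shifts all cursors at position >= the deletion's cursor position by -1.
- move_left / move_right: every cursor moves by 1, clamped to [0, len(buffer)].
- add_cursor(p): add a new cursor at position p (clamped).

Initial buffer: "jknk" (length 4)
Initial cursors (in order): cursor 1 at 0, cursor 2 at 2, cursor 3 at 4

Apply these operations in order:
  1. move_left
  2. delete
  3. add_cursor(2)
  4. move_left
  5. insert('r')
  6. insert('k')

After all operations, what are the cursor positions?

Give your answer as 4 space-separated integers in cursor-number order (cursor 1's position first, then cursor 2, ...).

Answer: 6 6 6 9

Derivation:
After op 1 (move_left): buffer="jknk" (len 4), cursors c1@0 c2@1 c3@3, authorship ....
After op 2 (delete): buffer="kk" (len 2), cursors c1@0 c2@0 c3@1, authorship ..
After op 3 (add_cursor(2)): buffer="kk" (len 2), cursors c1@0 c2@0 c3@1 c4@2, authorship ..
After op 4 (move_left): buffer="kk" (len 2), cursors c1@0 c2@0 c3@0 c4@1, authorship ..
After op 5 (insert('r')): buffer="rrrkrk" (len 6), cursors c1@3 c2@3 c3@3 c4@5, authorship 123.4.
After op 6 (insert('k')): buffer="rrrkkkkrkk" (len 10), cursors c1@6 c2@6 c3@6 c4@9, authorship 123123.44.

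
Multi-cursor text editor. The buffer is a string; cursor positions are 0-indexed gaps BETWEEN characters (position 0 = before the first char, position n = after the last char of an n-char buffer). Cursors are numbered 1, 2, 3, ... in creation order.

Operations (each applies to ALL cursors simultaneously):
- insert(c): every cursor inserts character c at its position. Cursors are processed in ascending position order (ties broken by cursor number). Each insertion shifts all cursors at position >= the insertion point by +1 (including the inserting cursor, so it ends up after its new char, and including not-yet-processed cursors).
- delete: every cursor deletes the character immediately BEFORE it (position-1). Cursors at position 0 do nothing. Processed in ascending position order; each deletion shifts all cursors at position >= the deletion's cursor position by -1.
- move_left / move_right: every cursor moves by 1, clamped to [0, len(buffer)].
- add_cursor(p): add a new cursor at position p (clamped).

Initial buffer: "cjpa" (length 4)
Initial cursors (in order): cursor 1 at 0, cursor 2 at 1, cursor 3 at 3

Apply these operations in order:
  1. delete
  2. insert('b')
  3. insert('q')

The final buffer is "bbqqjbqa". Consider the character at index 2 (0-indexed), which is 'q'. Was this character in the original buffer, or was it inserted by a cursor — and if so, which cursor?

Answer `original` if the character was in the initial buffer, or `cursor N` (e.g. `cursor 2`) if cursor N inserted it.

Answer: cursor 1

Derivation:
After op 1 (delete): buffer="ja" (len 2), cursors c1@0 c2@0 c3@1, authorship ..
After op 2 (insert('b')): buffer="bbjba" (len 5), cursors c1@2 c2@2 c3@4, authorship 12.3.
After op 3 (insert('q')): buffer="bbqqjbqa" (len 8), cursors c1@4 c2@4 c3@7, authorship 1212.33.
Authorship (.=original, N=cursor N): 1 2 1 2 . 3 3 .
Index 2: author = 1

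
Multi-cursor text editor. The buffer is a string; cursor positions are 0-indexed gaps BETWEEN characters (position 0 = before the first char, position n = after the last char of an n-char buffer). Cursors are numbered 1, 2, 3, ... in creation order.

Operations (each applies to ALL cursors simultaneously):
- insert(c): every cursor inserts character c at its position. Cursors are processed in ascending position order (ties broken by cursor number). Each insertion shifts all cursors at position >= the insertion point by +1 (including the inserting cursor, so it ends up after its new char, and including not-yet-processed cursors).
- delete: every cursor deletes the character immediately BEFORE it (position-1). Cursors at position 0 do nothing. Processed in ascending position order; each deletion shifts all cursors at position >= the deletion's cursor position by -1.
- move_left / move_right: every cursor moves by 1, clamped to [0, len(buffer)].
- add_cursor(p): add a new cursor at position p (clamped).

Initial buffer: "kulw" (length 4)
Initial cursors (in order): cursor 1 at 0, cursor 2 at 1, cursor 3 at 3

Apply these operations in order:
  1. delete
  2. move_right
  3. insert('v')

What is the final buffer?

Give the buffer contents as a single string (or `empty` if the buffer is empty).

After op 1 (delete): buffer="uw" (len 2), cursors c1@0 c2@0 c3@1, authorship ..
After op 2 (move_right): buffer="uw" (len 2), cursors c1@1 c2@1 c3@2, authorship ..
After op 3 (insert('v')): buffer="uvvwv" (len 5), cursors c1@3 c2@3 c3@5, authorship .12.3

Answer: uvvwv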